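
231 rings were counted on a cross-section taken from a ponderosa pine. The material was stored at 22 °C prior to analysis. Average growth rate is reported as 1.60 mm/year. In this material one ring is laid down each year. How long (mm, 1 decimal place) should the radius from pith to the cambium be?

231 years of growth are recorded.
231 years at 1.60 mm/year gives 1.60 × 231 = 369.6 mm.

369.6 mm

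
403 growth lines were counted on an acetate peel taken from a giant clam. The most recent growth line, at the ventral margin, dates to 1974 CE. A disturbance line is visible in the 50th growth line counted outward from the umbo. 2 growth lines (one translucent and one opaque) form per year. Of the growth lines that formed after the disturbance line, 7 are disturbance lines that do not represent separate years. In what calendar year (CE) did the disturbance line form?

403 − 50 = 353 growth lines lie beyond the disturbance line toward the ventral margin.
Removing the 7 false growth lines leaves 353 − 7 = 346 true growth lines beyond the disturbance line.
346 growth lines at 2 per year is 346 / 2 = 173 years.
The growth line at the ventral margin is 1974 CE, so the disturbance line dates to 1974 − 173 = 1801 CE.

1801 CE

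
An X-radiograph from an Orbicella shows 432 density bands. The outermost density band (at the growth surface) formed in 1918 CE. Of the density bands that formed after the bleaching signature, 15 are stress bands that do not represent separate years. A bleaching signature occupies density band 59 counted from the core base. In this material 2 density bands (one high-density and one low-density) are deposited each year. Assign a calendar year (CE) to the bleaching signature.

Between density band 59 and the growth surface there are 432 − 59 = 373 density bands.
Excluding 15 false density bands: 373 − 15 = 358.
Dividing by 2 density bands per year: 358 / 2 = 179 years.
1918 − 179 = 1739 CE.

1739 CE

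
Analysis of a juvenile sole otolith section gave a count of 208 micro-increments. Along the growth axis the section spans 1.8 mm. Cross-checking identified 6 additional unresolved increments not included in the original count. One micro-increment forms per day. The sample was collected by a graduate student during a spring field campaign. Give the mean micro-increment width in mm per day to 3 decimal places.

After corrections the count is 208 + 6 = 214 micro-increments.
Mean rate = 1.8 mm / 214 days ≈ 0.008 mm per day.

0.008 mm per day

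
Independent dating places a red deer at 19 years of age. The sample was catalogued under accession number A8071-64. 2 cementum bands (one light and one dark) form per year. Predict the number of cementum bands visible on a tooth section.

Expected cementum bands: 19 × 2 = 38.
So 38 cementum bands should be present.

38 cementum bands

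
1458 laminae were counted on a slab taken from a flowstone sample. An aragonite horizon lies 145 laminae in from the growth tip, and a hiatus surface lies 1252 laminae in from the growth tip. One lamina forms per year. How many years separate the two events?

The two markers are separated by 1252 − 145 = 1107 laminae.
At one lamina per year, 1107 years elapsed between them.

1107 years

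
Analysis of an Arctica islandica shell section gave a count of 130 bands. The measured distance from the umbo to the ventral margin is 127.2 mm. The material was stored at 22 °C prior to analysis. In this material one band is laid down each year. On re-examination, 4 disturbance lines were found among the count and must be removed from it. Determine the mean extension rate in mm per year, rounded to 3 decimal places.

After corrections the count is 130 − 4 = 126 bands.
Mean rate = 127.2 mm / 126 years ≈ 1.010 mm per year.

1.010 mm per year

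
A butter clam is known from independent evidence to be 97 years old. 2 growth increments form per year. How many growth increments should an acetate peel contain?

97 years at 2 growth increments per year gives 97 × 2 = 194 growth increments.
So 194 growth increments should be present.

194 growth increments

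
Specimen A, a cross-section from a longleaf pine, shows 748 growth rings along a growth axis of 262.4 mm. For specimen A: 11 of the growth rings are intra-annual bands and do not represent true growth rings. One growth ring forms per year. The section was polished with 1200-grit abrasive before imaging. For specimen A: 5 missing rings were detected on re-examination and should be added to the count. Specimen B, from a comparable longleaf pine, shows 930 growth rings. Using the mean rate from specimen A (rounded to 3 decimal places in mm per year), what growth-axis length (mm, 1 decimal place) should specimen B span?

329.2 mm

Specimen A: adjusted count: 748 − 11 + 5 = 742 growth rings.
A: Mean rate = 262.4 mm / 742 years ≈ 0.354 mm per year.
B's length ≈ 0.354 × 930 = 329.2 mm.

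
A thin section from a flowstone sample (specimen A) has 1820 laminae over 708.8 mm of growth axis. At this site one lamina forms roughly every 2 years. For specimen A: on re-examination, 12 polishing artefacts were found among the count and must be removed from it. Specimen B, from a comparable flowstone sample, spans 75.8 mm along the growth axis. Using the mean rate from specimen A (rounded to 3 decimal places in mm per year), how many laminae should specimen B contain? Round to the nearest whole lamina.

Specimen A: after corrections the count is 1820 − 12 = 1808 laminae.
Specimen A: 1808 laminae at 2 years each span 1808 × 2 = 3616 years.
A: Extension rate ≈ 708.8 / 3616 = 0.196 mm/yr.
For B, 75.8 / 0.196 = 386.73 years; at 2 years per lamina that is 386.73 / 2 ≈ 193 laminae.

193 laminae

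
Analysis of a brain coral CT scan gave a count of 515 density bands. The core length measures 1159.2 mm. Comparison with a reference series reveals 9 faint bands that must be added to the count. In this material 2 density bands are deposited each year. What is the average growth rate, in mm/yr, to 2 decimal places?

4.42 mm/yr

Adjusted count: 515 + 9 = 524 density bands.
Dividing by 2 density bands per year: 524 / 2 = 262 years.
Mean rate = 1159.2 mm / 262 years ≈ 4.42 mm/yr.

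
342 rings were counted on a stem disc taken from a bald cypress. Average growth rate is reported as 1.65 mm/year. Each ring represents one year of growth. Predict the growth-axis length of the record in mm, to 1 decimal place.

The record spans 342 years at 1.65 mm per year.
Predicted length = 1.65 mm/year × 342 years = 564.3 mm.

564.3 mm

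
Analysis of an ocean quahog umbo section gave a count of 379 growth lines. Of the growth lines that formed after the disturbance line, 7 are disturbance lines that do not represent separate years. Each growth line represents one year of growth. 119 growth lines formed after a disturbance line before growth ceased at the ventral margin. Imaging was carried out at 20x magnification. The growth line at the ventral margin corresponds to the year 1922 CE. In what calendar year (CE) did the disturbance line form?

119 growth lines formed after the disturbance line.
Excluding 7 false growth lines: 119 − 7 = 112.
1922 − 112 = 1810 CE.

1810 CE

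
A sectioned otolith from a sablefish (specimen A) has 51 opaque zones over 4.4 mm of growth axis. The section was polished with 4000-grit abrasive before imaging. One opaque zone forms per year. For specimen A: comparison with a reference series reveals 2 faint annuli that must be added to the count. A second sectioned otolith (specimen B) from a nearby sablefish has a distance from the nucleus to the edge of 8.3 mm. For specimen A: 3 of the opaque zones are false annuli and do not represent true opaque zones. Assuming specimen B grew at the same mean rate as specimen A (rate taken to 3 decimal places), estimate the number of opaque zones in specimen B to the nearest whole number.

94 opaque zones

Specimen A: adjusted count: 51 − 3 + 2 = 50 opaque zones.
A: 4.4 mm over 50 years gives 4.4 / 50 ≈ 0.088 mm/yr.
Specimen B: 8.3 mm / 0.088 mm per year = 94.32 years ≈ 94 opaque zones.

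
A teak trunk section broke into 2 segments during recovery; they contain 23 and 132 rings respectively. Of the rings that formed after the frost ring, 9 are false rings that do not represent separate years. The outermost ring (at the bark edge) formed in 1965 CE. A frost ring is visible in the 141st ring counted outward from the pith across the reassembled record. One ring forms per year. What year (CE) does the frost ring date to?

1960 CE

Total rings = 23 + 132 = 155.
Between ring 141 and the bark edge there are 155 − 141 = 14 rings.
Removing the 9 false rings leaves 14 − 9 = 5 true rings beyond the frost ring.
Counting back 5 years from 1965 CE places the frost ring in 1965 − 5 = 1960 CE.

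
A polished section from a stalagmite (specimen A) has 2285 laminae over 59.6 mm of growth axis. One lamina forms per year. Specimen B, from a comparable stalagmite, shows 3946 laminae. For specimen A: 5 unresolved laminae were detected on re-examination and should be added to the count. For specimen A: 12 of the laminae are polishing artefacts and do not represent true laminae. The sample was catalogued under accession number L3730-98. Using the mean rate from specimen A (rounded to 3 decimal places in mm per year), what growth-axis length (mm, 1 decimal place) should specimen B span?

102.6 mm

Specimen A: after corrections the count is 2285 − 12 + 5 = 2278 laminae.
A: 59.6 mm over 2278 years gives 59.6 / 2278 ≈ 0.026 mm/yr.
B's length ≈ 0.026 × 3946 = 102.6 mm.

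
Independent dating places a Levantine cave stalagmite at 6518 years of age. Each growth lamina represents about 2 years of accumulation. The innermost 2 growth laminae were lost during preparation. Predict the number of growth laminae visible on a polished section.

One growth lamina every 2 years means 6518 / 2 = 3259 growth laminae.
Subtracting the 2 growth laminae not captured gives 3259 − 2 = 3257 growth laminae in the record.

3257 growth laminae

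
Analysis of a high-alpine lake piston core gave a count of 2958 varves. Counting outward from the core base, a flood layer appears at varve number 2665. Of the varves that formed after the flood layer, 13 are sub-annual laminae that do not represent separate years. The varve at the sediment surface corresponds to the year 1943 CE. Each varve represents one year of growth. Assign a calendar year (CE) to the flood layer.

1663 CE

Between varve 2665 and the sediment surface there are 2958 − 2665 = 293 varves.
Removing the 13 false varves leaves 293 − 13 = 280 true varves beyond the flood layer.
Counting back 280 years from 1943 CE places the flood layer in 1943 − 280 = 1663 CE.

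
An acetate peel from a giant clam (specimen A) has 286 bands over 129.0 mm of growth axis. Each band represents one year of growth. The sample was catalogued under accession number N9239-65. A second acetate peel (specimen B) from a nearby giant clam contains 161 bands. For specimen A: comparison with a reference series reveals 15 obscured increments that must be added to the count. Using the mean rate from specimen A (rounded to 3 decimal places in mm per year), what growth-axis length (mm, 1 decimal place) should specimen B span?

69.1 mm

Specimen A: true band count = 286 + 15 = 301.
A: 129.0 mm over 301 years gives 129.0 / 301 ≈ 0.429 mm per year.
Length of B = 0.429 × 161 = 69.1 mm.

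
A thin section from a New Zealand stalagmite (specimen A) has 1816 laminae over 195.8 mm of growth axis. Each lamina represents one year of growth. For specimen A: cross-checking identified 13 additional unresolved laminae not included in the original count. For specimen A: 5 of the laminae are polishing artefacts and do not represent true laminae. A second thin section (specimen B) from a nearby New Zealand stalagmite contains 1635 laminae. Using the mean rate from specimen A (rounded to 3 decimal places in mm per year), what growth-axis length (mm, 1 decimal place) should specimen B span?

Specimen A: true lamina count = 1816 − 5 + 13 = 1824.
A: Extension rate ≈ 195.8 / 1824 = 0.107 mm/year.
For B, 0.107 mm/year × 1635 years = 174.9 mm.

174.9 mm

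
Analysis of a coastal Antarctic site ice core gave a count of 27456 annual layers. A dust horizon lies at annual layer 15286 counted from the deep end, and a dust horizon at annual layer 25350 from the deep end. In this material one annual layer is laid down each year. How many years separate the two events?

25350 − 15286 = 10064 annual layers lie between the two events.
At one annual layer per year, 10064 years elapsed between them.

10064 yr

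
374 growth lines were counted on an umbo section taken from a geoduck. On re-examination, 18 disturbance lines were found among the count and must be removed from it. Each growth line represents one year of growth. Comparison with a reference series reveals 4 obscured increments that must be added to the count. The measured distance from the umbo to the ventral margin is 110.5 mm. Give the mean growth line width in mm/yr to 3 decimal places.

0.307 mm/yr

After corrections the count is 374 − 18 + 4 = 360 growth lines.
Mean rate = 110.5 mm / 360 years ≈ 0.307 mm/yr.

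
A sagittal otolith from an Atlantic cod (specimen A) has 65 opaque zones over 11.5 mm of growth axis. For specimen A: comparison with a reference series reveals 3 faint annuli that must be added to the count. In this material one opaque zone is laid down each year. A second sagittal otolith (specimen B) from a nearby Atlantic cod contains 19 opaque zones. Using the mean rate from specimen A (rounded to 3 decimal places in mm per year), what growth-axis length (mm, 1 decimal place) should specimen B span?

Specimen A: after corrections the count is 65 + 3 = 68 opaque zones.
A: Extension rate ≈ 11.5 / 68 = 0.169 mm/yr.
For B, 0.169 mm/year × 19 years = 3.2 mm.

3.2 mm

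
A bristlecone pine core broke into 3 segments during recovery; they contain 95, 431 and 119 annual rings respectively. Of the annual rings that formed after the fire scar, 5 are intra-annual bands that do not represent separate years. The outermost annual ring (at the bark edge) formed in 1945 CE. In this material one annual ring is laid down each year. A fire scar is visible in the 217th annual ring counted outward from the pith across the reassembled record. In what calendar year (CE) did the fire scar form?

1522 CE

Total annual rings = 95 + 431 + 119 = 645.
645 − 217 = 428 annual rings lie beyond the fire scar toward the bark edge.
428 − 5 false = 423 true annual rings after the fire scar.
1945 − 423 = 1522 CE.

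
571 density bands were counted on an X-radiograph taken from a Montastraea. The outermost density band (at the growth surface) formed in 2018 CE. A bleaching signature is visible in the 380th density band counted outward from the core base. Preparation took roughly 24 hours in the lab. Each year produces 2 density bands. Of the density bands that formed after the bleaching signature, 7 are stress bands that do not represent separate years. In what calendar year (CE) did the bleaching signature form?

571 − 380 = 191 density bands lie beyond the bleaching signature toward the growth surface.
191 − 7 false = 184 true density bands after the bleaching signature.
184 density bands at 2 per year is 184 / 2 = 92 years.
2018 − 92 = 1926 CE.

1926 CE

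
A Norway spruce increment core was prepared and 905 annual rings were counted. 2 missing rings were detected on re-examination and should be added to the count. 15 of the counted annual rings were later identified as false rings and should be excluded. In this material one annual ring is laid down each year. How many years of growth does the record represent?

After corrections the count is 905 − 15 + 2 = 892 annual rings.
With a one-to-one annual ring periodicity this is 892 years.

892 yr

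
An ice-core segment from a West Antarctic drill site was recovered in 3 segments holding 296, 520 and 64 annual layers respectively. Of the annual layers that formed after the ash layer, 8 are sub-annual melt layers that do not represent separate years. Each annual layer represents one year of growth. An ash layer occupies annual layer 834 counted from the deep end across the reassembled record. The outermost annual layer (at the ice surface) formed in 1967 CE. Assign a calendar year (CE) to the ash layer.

Total annual layers = 296 + 520 + 64 = 880.
The ash layer sits at annual layer 834 from the deep end, so 880 − 834 = 46 annual layers formed after it.
Excluding 8 false annual layers: 46 − 8 = 38.
The annual layer at the ice surface is 1967 CE, so the ash layer dates to 1967 − 38 = 1929 CE.

1929 CE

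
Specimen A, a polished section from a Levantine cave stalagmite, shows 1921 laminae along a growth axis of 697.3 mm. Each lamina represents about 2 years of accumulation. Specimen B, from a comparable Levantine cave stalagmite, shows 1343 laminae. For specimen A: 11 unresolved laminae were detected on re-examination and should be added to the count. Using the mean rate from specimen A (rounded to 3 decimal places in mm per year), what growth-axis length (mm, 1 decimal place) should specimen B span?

Specimen A: true lamina count = 1921 + 11 = 1932.
Specimen A: 1932 laminae at 2 years each span 1932 × 2 = 3864 years.
A: 697.3 mm over 3864 years gives 697.3 / 3864 ≈ 0.180 mm/year.
Specimen B: 1343 laminae at 2 years each span 1343 × 2 = 2686 years. For B, 0.180 mm/year × 2686 years = 483.5 mm.

483.5 mm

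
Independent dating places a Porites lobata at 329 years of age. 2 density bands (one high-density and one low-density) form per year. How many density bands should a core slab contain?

658 density bands

With 2 density bands per year, 329 years would produce 329 × 2 = 658 density bands.
So 658 density bands should be present.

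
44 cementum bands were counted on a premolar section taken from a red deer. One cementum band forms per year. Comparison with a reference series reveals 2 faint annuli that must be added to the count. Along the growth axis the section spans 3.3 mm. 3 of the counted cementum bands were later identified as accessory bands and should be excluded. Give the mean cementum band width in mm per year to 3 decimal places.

True cementum band count = 44 − 3 + 2 = 43.
Extension rate ≈ 3.3 / 43 = 0.077 mm per year.

0.077 mm per year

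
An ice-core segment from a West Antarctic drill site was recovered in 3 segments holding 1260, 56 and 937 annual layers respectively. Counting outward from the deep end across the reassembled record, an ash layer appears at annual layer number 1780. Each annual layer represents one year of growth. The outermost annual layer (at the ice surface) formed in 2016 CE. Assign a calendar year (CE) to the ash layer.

Total annual layers = 1260 + 56 + 937 = 2253.
Between annual layer 1780 and the ice surface there are 2253 − 1780 = 473 annual layers.
2016 − 473 = 1543 CE.

1543 CE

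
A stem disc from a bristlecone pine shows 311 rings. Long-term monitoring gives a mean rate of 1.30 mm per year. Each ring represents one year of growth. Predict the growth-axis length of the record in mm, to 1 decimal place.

311 years of growth are recorded.
311 years at 1.30 mm/year gives 1.30 × 311 = 404.3 mm.

404.3 mm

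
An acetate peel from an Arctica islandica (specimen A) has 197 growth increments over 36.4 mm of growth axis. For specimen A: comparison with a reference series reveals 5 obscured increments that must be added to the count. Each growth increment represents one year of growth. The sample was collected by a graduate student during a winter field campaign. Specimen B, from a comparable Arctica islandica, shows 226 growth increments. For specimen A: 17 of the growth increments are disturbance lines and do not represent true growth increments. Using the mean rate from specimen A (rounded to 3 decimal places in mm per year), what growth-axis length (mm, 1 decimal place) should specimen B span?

Specimen A: adjusted count: 197 − 17 + 5 = 185 growth increments.
A: 36.4 mm over 185 years gives 36.4 / 185 ≈ 0.197 mm/yr.
Length of B = 0.197 × 226 = 44.5 mm.

44.5 mm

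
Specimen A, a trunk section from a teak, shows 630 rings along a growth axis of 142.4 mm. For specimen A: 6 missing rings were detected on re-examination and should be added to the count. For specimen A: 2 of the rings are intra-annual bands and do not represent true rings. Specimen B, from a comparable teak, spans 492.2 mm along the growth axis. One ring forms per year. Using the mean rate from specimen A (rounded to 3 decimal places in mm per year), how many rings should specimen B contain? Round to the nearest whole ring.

Specimen A: after corrections the count is 630 − 2 + 6 = 634 rings.
A: 142.4 mm over 634 years gives 142.4 / 634 ≈ 0.225 mm/year.
B spans 492.2 / 0.225 = 2187.56 years ≈ 2188 rings.

2188 rings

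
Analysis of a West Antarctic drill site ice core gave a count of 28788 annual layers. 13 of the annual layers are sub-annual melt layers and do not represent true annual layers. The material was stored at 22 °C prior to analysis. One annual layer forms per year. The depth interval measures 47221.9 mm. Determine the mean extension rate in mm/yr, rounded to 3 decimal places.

Adjusted count: 28788 − 13 = 28775 annual layers.
Extension rate ≈ 47221.9 / 28775 = 1.641 mm/yr.

1.641 mm/yr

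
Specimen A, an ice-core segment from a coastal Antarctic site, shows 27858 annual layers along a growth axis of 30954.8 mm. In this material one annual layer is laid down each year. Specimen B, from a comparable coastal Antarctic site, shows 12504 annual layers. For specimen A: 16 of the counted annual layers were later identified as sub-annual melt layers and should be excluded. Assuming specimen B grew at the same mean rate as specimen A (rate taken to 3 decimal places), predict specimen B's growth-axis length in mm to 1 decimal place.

Specimen A: after corrections the count is 27858 − 16 = 27842 annual layers.
A: 30954.8 mm over 27842 years gives 30954.8 / 27842 ≈ 1.112 mm per year.
B's length ≈ 1.112 × 12504 = 13904.4 mm.

13904.4 mm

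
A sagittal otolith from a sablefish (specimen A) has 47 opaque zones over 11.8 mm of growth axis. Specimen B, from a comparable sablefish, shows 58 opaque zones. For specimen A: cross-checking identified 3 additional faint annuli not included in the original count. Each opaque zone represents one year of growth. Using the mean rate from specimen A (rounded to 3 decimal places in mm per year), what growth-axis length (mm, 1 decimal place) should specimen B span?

Specimen A: adjusted count: 47 + 3 = 50 opaque zones.
A: Extension rate ≈ 11.8 / 50 = 0.236 mm per year.
Length of B = 0.236 × 58 = 13.7 mm.

13.7 mm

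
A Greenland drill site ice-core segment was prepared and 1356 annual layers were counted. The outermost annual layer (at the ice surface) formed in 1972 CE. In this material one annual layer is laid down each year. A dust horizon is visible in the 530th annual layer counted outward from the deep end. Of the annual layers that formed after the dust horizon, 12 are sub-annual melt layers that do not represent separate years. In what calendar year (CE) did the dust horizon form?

The dust horizon sits at annual layer 530 from the deep end, so 1356 − 530 = 826 annual layers formed after it.
Excluding 12 false annual layers: 826 − 12 = 814.
The annual layer at the ice surface is 1972 CE, so the dust horizon dates to 1972 − 814 = 1158 CE.

1158 CE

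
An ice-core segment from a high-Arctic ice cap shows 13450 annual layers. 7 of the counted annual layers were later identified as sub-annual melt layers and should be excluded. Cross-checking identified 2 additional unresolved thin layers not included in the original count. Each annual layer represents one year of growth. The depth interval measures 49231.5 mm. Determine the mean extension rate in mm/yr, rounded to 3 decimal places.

True annual layer count = 13450 − 7 + 2 = 13445.
49231.5 mm over 13445 years gives 49231.5 / 13445 ≈ 3.662 mm/yr.

3.662 mm/yr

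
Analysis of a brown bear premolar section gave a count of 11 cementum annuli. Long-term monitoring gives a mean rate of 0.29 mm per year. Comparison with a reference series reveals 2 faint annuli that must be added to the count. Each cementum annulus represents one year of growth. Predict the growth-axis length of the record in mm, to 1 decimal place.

3.8 mm

Adjusted count: 11 + 2 = 13 cementum annuli.
Length ≈ 0.29 × 13 = 3.8 mm.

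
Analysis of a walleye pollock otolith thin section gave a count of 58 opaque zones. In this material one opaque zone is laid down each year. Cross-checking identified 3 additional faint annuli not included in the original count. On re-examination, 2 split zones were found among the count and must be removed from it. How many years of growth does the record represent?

True opaque zone count = 58 − 2 + 3 = 59.
At one opaque zone per year, that is 59 years.

59 yr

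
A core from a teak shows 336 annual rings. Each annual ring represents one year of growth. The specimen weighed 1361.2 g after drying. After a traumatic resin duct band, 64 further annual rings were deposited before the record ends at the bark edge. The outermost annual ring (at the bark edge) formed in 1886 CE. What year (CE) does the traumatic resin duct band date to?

64 annual rings formed after the traumatic resin duct band.
The annual ring at the bark edge is 1886 CE, so the traumatic resin duct band dates to 1886 − 64 = 1822 CE.

1822 CE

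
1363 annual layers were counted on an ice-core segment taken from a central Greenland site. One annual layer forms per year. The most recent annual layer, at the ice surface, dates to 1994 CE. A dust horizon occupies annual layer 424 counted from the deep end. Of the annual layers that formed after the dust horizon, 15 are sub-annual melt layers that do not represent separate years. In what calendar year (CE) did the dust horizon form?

1070 CE

The dust horizon sits at annual layer 424 from the deep end, so 1363 − 424 = 939 annual layers formed after it.
Excluding 15 false annual layers: 939 − 15 = 924.
Counting back 924 years from 1994 CE places the dust horizon in 1994 − 924 = 1070 CE.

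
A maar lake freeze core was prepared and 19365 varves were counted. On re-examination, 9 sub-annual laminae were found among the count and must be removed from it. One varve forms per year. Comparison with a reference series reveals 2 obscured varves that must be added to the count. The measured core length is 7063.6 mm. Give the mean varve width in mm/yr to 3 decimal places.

After corrections the count is 19365 − 9 + 2 = 19358 varves.
Extension rate ≈ 7063.6 / 19358 = 0.365 mm/yr.

0.365 mm/yr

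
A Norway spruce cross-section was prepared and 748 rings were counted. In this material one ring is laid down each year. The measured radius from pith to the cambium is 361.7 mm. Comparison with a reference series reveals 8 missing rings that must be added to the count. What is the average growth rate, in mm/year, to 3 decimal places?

After corrections the count is 748 + 8 = 756 rings.
Extension rate ≈ 361.7 / 756 = 0.478 mm/year.

0.478 mm/year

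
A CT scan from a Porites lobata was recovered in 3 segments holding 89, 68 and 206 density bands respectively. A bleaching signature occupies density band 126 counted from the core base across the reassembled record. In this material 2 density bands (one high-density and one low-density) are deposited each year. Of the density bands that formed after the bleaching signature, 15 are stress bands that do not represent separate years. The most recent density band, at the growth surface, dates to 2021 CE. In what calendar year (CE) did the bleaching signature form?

Total density bands = 89 + 68 + 206 = 363.
363 − 126 = 237 density bands lie beyond the bleaching signature toward the growth surface.
Removing the 15 false density bands leaves 237 − 15 = 222 true density bands beyond the bleaching signature.
222 density bands at 2 per year is 222 / 2 = 111 years.
2021 − 111 = 1910 CE.

1910 CE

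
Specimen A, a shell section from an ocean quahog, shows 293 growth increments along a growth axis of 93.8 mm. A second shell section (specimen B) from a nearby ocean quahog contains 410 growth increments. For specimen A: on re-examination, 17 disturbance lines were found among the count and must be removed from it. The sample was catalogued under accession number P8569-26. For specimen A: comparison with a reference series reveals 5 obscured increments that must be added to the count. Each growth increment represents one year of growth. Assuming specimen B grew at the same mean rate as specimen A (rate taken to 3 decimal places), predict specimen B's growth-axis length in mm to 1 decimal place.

136.9 mm

Specimen A: adjusted count: 293 − 17 + 5 = 281 growth increments.
A: Mean rate = 93.8 mm / 281 years ≈ 0.334 mm/yr.
Length of B = 0.334 × 410 = 136.9 mm.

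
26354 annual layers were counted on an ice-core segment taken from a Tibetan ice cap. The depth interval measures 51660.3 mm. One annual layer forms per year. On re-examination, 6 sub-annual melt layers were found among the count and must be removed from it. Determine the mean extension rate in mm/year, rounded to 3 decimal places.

Adjusted count: 26354 − 6 = 26348 annual layers.
Mean rate = 51660.3 mm / 26348 years ≈ 1.961 mm/year.

1.961 mm/year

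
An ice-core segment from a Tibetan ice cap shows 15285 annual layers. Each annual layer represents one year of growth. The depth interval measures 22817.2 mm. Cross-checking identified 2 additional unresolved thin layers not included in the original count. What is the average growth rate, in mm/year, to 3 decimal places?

Adjusted count: 15285 + 2 = 15287 annual layers.
22817.2 mm over 15287 years gives 22817.2 / 15287 ≈ 1.493 mm/year.

1.493 mm/year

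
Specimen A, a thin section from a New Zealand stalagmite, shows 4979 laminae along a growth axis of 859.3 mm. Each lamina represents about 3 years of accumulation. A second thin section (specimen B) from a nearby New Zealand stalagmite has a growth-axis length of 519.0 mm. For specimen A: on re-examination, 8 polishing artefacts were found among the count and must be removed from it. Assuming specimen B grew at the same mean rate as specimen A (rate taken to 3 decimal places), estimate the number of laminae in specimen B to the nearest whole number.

Specimen A: adjusted count: 4979 − 8 = 4971 laminae.
Specimen A: 4971 laminae at 3 years each span 4971 × 3 = 14913 years.
A: Mean rate = 859.3 mm / 14913 years ≈ 0.058 mm/year.
For B, 519.0 / 0.058 = 8948.28 years; at 3 years per lamina that is 8948.28 / 3 ≈ 2983 laminae.

2983 laminae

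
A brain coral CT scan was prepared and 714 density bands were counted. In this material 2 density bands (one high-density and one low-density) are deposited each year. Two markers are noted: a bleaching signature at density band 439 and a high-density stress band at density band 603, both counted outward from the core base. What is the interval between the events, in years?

82 yr

603 − 439 = 164 density bands lie between the two events.
Dividing by 2 density bands per year: 164 / 2 = 82 years.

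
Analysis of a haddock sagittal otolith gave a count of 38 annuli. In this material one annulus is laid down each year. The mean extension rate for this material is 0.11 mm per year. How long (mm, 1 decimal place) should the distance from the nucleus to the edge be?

38 years of growth are recorded.
Length ≈ 0.11 × 38 = 4.2 mm.

4.2 mm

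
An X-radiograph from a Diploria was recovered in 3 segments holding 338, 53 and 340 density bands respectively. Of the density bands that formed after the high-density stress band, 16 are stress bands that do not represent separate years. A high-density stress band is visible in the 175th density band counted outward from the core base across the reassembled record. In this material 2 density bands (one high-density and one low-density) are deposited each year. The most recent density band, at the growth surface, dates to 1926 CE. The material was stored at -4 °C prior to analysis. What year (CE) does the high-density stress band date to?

Total density bands = 338 + 53 + 340 = 731.
731 − 175 = 556 density bands lie beyond the high-density stress band toward the growth surface.
556 − 16 false = 540 true density bands after the high-density stress band.
Dividing by 2 density bands per year: 540 / 2 = 270 years.
The density band at the growth surface is 1926 CE, so the high-density stress band dates to 1926 − 270 = 1656 CE.

1656 CE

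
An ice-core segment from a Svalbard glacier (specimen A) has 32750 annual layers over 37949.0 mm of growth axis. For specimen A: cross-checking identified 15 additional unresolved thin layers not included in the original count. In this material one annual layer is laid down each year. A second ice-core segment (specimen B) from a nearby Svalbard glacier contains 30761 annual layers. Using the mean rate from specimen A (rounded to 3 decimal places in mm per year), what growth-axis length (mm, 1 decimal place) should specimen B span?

35621.2 mm

Specimen A: after corrections the count is 32750 + 15 = 32765 annual layers.
A: Mean rate = 37949.0 mm / 32765 years ≈ 1.158 mm/yr.
Length of B = 1.158 × 30761 = 35621.2 mm.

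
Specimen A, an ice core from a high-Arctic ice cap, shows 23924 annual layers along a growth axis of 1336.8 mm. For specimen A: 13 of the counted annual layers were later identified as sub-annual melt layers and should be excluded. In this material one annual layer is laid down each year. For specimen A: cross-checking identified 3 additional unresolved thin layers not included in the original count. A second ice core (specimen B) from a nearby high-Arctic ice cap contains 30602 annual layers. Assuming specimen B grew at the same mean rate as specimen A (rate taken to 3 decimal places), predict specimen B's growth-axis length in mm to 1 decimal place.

1713.7 mm

Specimen A: true annual layer count = 23924 − 13 + 3 = 23914.
A: Extension rate ≈ 1336.8 / 23914 = 0.056 mm per year.
Length of B = 0.056 × 30602 = 1713.7 mm.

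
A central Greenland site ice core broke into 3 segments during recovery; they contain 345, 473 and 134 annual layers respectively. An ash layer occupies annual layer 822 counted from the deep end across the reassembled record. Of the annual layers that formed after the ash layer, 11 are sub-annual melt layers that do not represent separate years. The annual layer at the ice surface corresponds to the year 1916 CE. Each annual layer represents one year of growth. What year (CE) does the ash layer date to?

1797 CE

Total annual layers = 345 + 473 + 134 = 952.
The ash layer sits at annual layer 822 from the deep end, so 952 − 822 = 130 annual layers formed after it.
Removing the 11 false annual layers leaves 130 − 11 = 119 true annual layers beyond the ash layer.
1916 − 119 = 1797 CE.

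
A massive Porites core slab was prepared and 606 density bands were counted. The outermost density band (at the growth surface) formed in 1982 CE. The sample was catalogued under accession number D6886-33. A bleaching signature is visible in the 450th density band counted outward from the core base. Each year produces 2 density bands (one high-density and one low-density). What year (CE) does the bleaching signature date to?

1904 CE

606 − 450 = 156 density bands lie beyond the bleaching signature toward the growth surface.
With 2 density bands per year, 156 / 2 = 78 years.
1982 − 78 = 1904 CE.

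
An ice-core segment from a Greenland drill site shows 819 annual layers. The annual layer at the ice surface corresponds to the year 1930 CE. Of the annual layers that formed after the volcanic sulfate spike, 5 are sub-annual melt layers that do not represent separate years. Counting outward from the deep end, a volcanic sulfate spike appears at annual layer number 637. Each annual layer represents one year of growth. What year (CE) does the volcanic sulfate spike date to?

Between annual layer 637 and the ice surface there are 819 − 637 = 182 annual layers.
Removing the 5 false annual layers leaves 182 − 5 = 177 true annual layers beyond the volcanic sulfate spike.
1930 − 177 = 1753 CE.

1753 CE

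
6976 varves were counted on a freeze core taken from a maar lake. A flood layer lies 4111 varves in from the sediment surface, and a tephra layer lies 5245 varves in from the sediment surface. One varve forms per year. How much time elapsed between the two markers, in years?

1134 years

Separation: 5245 − 4111 = 1134 varves.
One varve per year makes the interval 1134 years.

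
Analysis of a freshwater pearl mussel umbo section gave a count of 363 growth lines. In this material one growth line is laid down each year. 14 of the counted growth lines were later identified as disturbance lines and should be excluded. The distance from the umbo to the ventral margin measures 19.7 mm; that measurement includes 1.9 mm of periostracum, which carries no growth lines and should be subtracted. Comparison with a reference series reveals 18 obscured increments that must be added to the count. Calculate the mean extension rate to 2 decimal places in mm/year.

After corrections the count is 363 − 14 + 18 = 367 growth lines.
The growth record spans 19.7 − 1.9 = 17.8 mm.
Extension rate ≈ 17.8 / 367 = 0.05 mm/year.

0.05 mm/year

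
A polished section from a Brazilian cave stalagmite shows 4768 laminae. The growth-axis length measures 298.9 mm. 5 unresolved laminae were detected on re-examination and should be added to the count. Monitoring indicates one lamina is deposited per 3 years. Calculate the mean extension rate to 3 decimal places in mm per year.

True lamina count = 4768 + 5 = 4773.
4773 laminae at 3 years each span 4773 × 3 = 14319 years.
Extension rate ≈ 298.9 / 14319 = 0.021 mm per year.

0.021 mm per year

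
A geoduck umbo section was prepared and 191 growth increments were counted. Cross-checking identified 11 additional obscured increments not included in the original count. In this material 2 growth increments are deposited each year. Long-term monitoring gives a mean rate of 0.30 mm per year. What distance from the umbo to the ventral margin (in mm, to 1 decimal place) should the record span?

Correcting the raw count gives 191 + 11 = 202 true growth increments.
202 growth increments at 2 per year is 202 / 2 = 101 years.
Predicted length = 0.30 mm/year × 101 years = 30.3 mm.

30.3 mm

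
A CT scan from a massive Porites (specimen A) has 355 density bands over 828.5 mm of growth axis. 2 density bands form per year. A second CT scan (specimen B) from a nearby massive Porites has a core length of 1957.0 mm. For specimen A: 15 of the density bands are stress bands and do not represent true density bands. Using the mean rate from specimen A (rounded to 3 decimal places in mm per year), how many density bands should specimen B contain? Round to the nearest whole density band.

Specimen A: adjusted count: 355 − 15 = 340 density bands.
Specimen A: with 2 density bands per year, 340 / 2 = 170 years.
A: Mean rate = 828.5 mm / 170 years ≈ 4.874 mm/yr.
For B, 1957.0 / 4.874 = 401.52 years; at 2 density bands per year that is 401.52 × 2 ≈ 803 density bands.

803 density bands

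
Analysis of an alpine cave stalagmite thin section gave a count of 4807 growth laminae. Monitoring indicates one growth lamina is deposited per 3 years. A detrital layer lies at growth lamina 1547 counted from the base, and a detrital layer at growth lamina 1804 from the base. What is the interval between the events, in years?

771 years

Separation: 1804 − 1547 = 257 growth laminae.
257 growth laminae at 3 years each span 257 × 3 = 771 years.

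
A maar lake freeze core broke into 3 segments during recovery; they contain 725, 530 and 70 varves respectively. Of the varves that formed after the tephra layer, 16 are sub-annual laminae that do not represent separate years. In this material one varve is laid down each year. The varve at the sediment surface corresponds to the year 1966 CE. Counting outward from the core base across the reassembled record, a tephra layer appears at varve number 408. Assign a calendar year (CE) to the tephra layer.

1065 CE

Total varves = 725 + 530 + 70 = 1325.
Between varve 408 and the sediment surface there are 1325 − 408 = 917 varves.
Excluding 16 false varves: 917 − 16 = 901.
Counting back 901 years from 1966 CE places the tephra layer in 1966 − 901 = 1065 CE.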